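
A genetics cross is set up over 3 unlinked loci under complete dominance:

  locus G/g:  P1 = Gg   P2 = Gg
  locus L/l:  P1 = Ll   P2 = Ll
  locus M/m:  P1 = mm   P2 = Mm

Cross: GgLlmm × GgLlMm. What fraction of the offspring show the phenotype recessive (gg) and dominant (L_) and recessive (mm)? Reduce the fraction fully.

GgLlmm gametes: GLm×2, Glm×2, gLm×2, glm×2
GgLlMm gametes: GLM×1, GLm×1, GlM×1, Glm×1, gLM×1, gLm×1, glM×1, glm×1
GgLlmm×GgLlMm grid (8·8=64): GGLLMm=2 GGLLmm=2 GGLlMm=4 GGLlmm=4 GGllMm=2 GGllmm=2 GgLLMm=4 GgLLmm=4 GgLlMm=8 GgLlmm=8 GgllMm=4 Ggllmm=4 ggLLMm=2 ggLLmm=2 ggLlMm=4 ggLlmm=4 ggllMm=2 ggllmm=2
gg L_ mm hits 6/64; gcd=2; 6÷2/64÷2 = 3/32

P(gg L_ mm) = 3/32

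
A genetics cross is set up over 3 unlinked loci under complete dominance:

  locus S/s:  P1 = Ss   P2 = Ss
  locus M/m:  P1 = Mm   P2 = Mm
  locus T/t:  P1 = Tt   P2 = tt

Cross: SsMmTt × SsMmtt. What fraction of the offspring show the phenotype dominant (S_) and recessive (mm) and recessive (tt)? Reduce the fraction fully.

SsMmTt gametes: SMT×1, SMt×1, SmT×1, Smt×1, sMT×1, sMt×1, smT×1, smt×1
SsMmtt gametes: SMt×2, Smt×2, sMt×2, smt×2
SsMmTt×SsMmtt grid (8·8=64): SSMMTt=2 SSMMtt=2 SSMmTt=4 SSMmtt=4 SSmmTt=2 SSmmtt=2 SsMMTt=4 SsMMtt=4 SsMmTt=8 SsMmtt=8 SsmmTt=4 Ssmmtt=4 ssMMTt=2 ssMMtt=2 ssMmTt=4 ssMmtt=4 ssmmTt=2 ssmmtt=2
S_ mm tt hits 6/64; gcd=2; 6÷2/64÷2 = 3/32

P(S_ mm tt) = 3/32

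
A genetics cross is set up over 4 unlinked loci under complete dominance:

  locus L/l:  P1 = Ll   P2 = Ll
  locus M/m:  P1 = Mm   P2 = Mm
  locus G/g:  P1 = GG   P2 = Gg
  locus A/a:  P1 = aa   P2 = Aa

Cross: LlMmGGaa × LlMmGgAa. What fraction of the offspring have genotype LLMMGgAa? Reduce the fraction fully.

LlMmGGaa gametes: LMGa×4, LmGa×4, lMGa×4, lmGa×4
LlMmGgAa gametes: LMGA×1, LMGa×1, LMgA×1, LMga×1, LmGA×1, LmGa×1, LmgA×1, Lmga×1, lMGA×1, lMGa×1, lMgA×1, lMga×1, lmGA×1, lmGa×1, lmgA×1, lmga×1
LlMmGGaa×LlMmGgAa grid (16·16=256): LLMMGGAa=4 LLMMGGaa=4 LLMMGgAa=4 LLMMGgaa=4 LLMmGGAa=8 LLMmGGaa=8 LLMmGgAa=8 LLMmGgaa=8 LLmmGGAa=4 LLmmGGaa=4 LLmmGgAa=4 LLmmGgaa=4 LlMMGGAa=8 LlMMGGaa=8 LlMMGgAa=8 LlMMGgaa=8 LlMmGGAa=16 LlMmGGaa=16 LlMmGgAa=16 LlMmGgaa=16 LlmmGGAa=8 LlmmGGaa=8 LlmmGgAa=8 LlmmGgaa=8 llMMGGAa=4 llMMGGaa=4 llMMGgAa=4 llMMGgaa=4 llMmGGAa=8 llMmGGaa=8 llMmGgAa=8 llMmGgaa=8 llmmGGAa=4 llmmGGaa=4 llmmGgAa=4 llmmGgaa=4
LLMMGgAa hits 4/256; gcd=4; 4÷4/256÷4 = 1/64

P(LLMMGgAa) = 1/64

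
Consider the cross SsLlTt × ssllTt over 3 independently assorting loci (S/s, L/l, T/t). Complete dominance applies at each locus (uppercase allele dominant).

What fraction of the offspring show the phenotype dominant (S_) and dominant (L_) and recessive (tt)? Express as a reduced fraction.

P(S_ L_ tt) = 1/16

SsLlTt gametes: SLT×1, SLt×1, SlT×1, Slt×1, sLT×1, sLt×1, slT×1, slt×1
ssllTt gametes: slT×4, slt×4
SsLlTt×ssllTt grid (8·8=64): SsLlTT=4 SsLlTt=8 SsLltt=4 SsllTT=4 SsllTt=8 Sslltt=4 ssLlTT=4 ssLlTt=8 ssLltt=4 ssllTT=4 ssllTt=8 sslltt=4
S_ L_ tt hits 4/64; gcd=4; 4÷4/64÷4 = 1/16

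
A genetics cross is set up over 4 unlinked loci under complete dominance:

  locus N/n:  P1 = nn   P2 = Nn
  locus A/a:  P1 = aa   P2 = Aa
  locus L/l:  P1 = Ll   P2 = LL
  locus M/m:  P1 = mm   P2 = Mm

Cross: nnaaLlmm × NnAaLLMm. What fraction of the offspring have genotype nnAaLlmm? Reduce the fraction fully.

nnaaLlmm gametes: naLm×8, nalm×8
NnAaLLMm gametes: NALM×2, NALm×2, NaLM×2, NaLm×2, nALM×2, nALm×2, naLM×2, naLm×2
nnaaLlmm×NnAaLLMm grid (16·16=256): NnAaLLMm=16 NnAaLLmm=16 NnAaLlMm=16 NnAaLlmm=16 NnaaLLMm=16 NnaaLLmm=16 NnaaLlMm=16 NnaaLlmm=16 nnAaLLMm=16 nnAaLLmm=16 nnAaLlMm=16 nnAaLlmm=16 nnaaLLMm=16 nnaaLLmm=16 nnaaLlMm=16 nnaaLlmm=16
nnAaLlmm hits 16/256; gcd=16; 16÷16/256÷16 = 1/16

P(nnAaLlmm) = 1/16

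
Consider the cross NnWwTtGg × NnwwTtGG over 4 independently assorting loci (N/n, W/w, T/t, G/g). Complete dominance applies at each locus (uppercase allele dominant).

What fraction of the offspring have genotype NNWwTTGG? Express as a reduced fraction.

P(NNWwTTGG) = 1/64

NnWwTtGg gametes: NWTG×1, NWTg×1, NWtG×1, NWtg×1, NwTG×1, NwTg×1, NwtG×1, Nwtg×1, nWTG×1, nWTg×1, nWtG×1, nWtg×1, nwTG×1, nwTg×1, nwtG×1, nwtg×1
NnwwTtGG gametes: NwTG×4, NwtG×4, nwTG×4, nwtG×4
NnWwTtGg×NnwwTtGG grid (16·16=256): NNWwTTGG=4 NNWwTTGg=4 NNWwTtGG=8 NNWwTtGg=8 NNWwttGG=4 NNWwttGg=4 NNwwTTGG=4 NNwwTTGg=4 NNwwTtGG=8 NNwwTtGg=8 NNwwttGG=4 NNwwttGg=4 NnWwTTGG=8 NnWwTTGg=8 NnWwTtGG=16 NnWwTtGg=16 NnWwttGG=8 NnWwttGg=8 NnwwTTGG=8 NnwwTTGg=8 NnwwTtGG=16 NnwwTtGg=16 NnwwttGG=8 NnwwttGg=8 nnWwTTGG=4 nnWwTTGg=4 nnWwTtGG=8 nnWwTtGg=8 nnWwttGG=4 nnWwttGg=4 nnwwTTGG=4 nnwwTTGg=4 nnwwTtGG=8 nnwwTtGg=8 nnwwttGG=4 nnwwttGg=4
NNWwTTGG hits 4/256; gcd=4; 4÷4/256÷4 = 1/64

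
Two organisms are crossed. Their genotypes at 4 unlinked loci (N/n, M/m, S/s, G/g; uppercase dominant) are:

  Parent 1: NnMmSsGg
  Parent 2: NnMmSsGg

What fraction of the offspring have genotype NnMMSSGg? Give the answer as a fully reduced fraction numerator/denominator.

P(NnMMSSGg) = 1/64

NnMmSsGg gametes: NMSG×1, NMSg×1, NMsG×1, NMsg×1, NmSG×1, NmSg×1, NmsG×1, Nmsg×1, nMSG×1, nMSg×1, nMsG×1, nMsg×1, nmSG×1, nmSg×1, nmsG×1, nmsg×1
NnMmSsGg gametes: NMSG×1, NMSg×1, NMsG×1, NMsg×1, NmSG×1, NmSg×1, NmsG×1, Nmsg×1, nMSG×1, nMSg×1, nMsG×1, nMsg×1, nmSG×1, nmSg×1, nmsG×1, nmsg×1
NnMmSsGg×NnMmSsGg grid (16·16=256): NNMMSSGG=1 NNMMSSGg=2 NNMMSSgg=1 NNMMSsGG=2 NNMMSsGg=4 NNMMSsgg=2 NNMMssGG=1 NNMMssGg=2 NNMMssgg=1 NNMmSSGG=2 NNMmSSGg=4 NNMmSSgg=2 NNMmSsGG=4 NNMmSsGg=8 NNMmSsgg=4 NNMmssGG=2 NNMmssGg=4 NNMmssgg=2 NNmmSSGG=1 NNmmSSGg=2 NNmmSSgg=1 NNmmSsGG=2 NNmmSsGg=4 NNmmSsgg=2 NNmmssGG=1 NNmmssGg=2 NNmmssgg=1 NnMMSSGG=2 NnMMSSGg=4 NnMMSSgg=2 NnMMSsGG=4 NnMMSsGg=8 NnMMSsgg=4 NnMMssGG=2 NnMMssGg=4 NnMMssgg=2 NnMmSSGG=4 NnMmSSGg=8 NnMmSSgg=4 NnMmSsGG=8 NnMmSsGg=16 NnMmSsgg=8 NnMmssGG=4 NnMmssGg=8 NnMmssgg=4 NnmmSSGG=2 NnmmSSGg=4 NnmmSSgg=2 NnmmSsGG=4 NnmmSsGg=8 NnmmSsgg=4 NnmmssGG=2 NnmmssGg=4 Nnmmssgg=2 nnMMSSGG=1 nnMMSSGg=2 nnMMSSgg=1 nnMMSsGG=2 nnMMSsGg=4 nnMMSsgg=2 nnMMssGG=1 nnMMssGg=2 nnMMssgg=1 nnMmSSGG=2 nnMmSSGg=4 nnMmSSgg=2 nnMmSsGG=4 nnMmSsGg=8 nnMmSsgg=4 nnMmssGG=2 nnMmssGg=4 nnMmssgg=2 nnmmSSGG=1 nnmmSSGg=2 nnmmSSgg=1 nnmmSsGG=2 nnmmSsGg=4 nnmmSsgg=2 nnmmssGG=1 nnmmssGg=2 nnmmssgg=1
NnMMSSGg hits 4/256; gcd=4; 4÷4/256÷4 = 1/64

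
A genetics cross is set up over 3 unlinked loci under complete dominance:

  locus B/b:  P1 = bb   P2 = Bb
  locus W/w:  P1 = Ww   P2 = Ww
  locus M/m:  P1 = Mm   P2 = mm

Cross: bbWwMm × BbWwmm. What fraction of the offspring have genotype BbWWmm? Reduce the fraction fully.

P(BbWWmm) = 1/16

bbWwMm gametes: bWM×2, bWm×2, bwM×2, bwm×2
BbWwmm gametes: BWm×2, Bwm×2, bWm×2, bwm×2
bbWwMm×BbWwmm grid (8·8=64): BbWWMm=4 BbWWmm=4 BbWwMm=8 BbWwmm=8 BbwwMm=4 Bbwwmm=4 bbWWMm=4 bbWWmm=4 bbWwMm=8 bbWwmm=8 bbwwMm=4 bbwwmm=4
BbWWmm hits 4/64; gcd=4; 4÷4/64÷4 = 1/16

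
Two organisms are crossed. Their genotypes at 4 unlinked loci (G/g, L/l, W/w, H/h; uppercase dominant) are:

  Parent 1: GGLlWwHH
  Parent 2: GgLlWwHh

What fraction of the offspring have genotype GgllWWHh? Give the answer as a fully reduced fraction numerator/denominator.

P(GgllWWHh) = 1/64

GGLlWwHH gametes: GLWH×4, GLwH×4, GlWH×4, GlwH×4
GgLlWwHh gametes: GLWH×1, GLWh×1, GLwH×1, GLwh×1, GlWH×1, GlWh×1, GlwH×1, Glwh×1, gLWH×1, gLWh×1, gLwH×1, gLwh×1, glWH×1, glWh×1, glwH×1, glwh×1
GGLlWwHH×GgLlWwHh grid (16·16=256): GGLLWWHH=4 GGLLWWHh=4 GGLLWwHH=8 GGLLWwHh=8 GGLLwwHH=4 GGLLwwHh=4 GGLlWWHH=8 GGLlWWHh=8 GGLlWwHH=16 GGLlWwHh=16 GGLlwwHH=8 GGLlwwHh=8 GGllWWHH=4 GGllWWHh=4 GGllWwHH=8 GGllWwHh=8 GGllwwHH=4 GGllwwHh=4 GgLLWWHH=4 GgLLWWHh=4 GgLLWwHH=8 GgLLWwHh=8 GgLLwwHH=4 GgLLwwHh=4 GgLlWWHH=8 GgLlWWHh=8 GgLlWwHH=16 GgLlWwHh=16 GgLlwwHH=8 GgLlwwHh=8 GgllWWHH=4 GgllWWHh=4 GgllWwHH=8 GgllWwHh=8 GgllwwHH=4 GgllwwHh=4
GgllWWHh hits 4/256; gcd=4; 4÷4/256÷4 = 1/64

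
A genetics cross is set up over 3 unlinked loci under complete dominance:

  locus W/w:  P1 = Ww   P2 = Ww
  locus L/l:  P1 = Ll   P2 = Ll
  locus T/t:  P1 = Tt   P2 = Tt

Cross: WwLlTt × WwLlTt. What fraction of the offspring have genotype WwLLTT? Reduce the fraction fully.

P(WwLLTT) = 1/32

WwLlTt gametes: WLT×1, WLt×1, WlT×1, Wlt×1, wLT×1, wLt×1, wlT×1, wlt×1
WwLlTt gametes: WLT×1, WLt×1, WlT×1, Wlt×1, wLT×1, wLt×1, wlT×1, wlt×1
WwLlTt×WwLlTt grid (8·8=64): WWLLTT=1 WWLLTt=2 WWLLtt=1 WWLlTT=2 WWLlTt=4 WWLltt=2 WWllTT=1 WWllTt=2 WWlltt=1 WwLLTT=2 WwLLTt=4 WwLLtt=2 WwLlTT=4 WwLlTt=8 WwLltt=4 WwllTT=2 WwllTt=4 Wwlltt=2 wwLLTT=1 wwLLTt=2 wwLLtt=1 wwLlTT=2 wwLlTt=4 wwLltt=2 wwllTT=1 wwllTt=2 wwlltt=1
WwLLTT hits 2/64; gcd=2; 2÷2/64÷2 = 1/32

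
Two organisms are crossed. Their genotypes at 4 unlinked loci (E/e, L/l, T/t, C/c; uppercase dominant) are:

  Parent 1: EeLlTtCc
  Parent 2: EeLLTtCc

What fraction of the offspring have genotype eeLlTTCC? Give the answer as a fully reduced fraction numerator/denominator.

P(eeLlTTCC) = 1/128

EeLlTtCc gametes: ELTC×1, ELTc×1, ELtC×1, ELtc×1, ElTC×1, ElTc×1, EltC×1, Eltc×1, eLTC×1, eLTc×1, eLtC×1, eLtc×1, elTC×1, elTc×1, eltC×1, eltc×1
EeLLTtCc gametes: ELTC×2, ELTc×2, ELtC×2, ELtc×2, eLTC×2, eLTc×2, eLtC×2, eLtc×2
EeLlTtCc×EeLLTtCc grid (16·16=256): EELLTTCC=2 EELLTTCc=4 EELLTTcc=2 EELLTtCC=4 EELLTtCc=8 EELLTtcc=4 EELLttCC=2 EELLttCc=4 EELLttcc=2 EELlTTCC=2 EELlTTCc=4 EELlTTcc=2 EELlTtCC=4 EELlTtCc=8 EELlTtcc=4 EELlttCC=2 EELlttCc=4 EELlttcc=2 EeLLTTCC=4 EeLLTTCc=8 EeLLTTcc=4 EeLLTtCC=8 EeLLTtCc=16 EeLLTtcc=8 EeLLttCC=4 EeLLttCc=8 EeLLttcc=4 EeLlTTCC=4 EeLlTTCc=8 EeLlTTcc=4 EeLlTtCC=8 EeLlTtCc=16 EeLlTtcc=8 EeLlttCC=4 EeLlttCc=8 EeLlttcc=4 eeLLTTCC=2 eeLLTTCc=4 eeLLTTcc=2 eeLLTtCC=4 eeLLTtCc=8 eeLLTtcc=4 eeLLttCC=2 eeLLttCc=4 eeLLttcc=2 eeLlTTCC=2 eeLlTTCc=4 eeLlTTcc=2 eeLlTtCC=4 eeLlTtCc=8 eeLlTtcc=4 eeLlttCC=2 eeLlttCc=4 eeLlttcc=2
eeLlTTCC hits 2/256; gcd=2; 2÷2/256÷2 = 1/128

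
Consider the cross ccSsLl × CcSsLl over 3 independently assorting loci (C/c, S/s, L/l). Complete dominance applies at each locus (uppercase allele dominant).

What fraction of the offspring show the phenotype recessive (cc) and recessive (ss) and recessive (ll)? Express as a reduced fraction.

P(cc ss ll) = 1/32

ccSsLl gametes: cSL×2, cSl×2, csL×2, csl×2
CcSsLl gametes: CSL×1, CSl×1, CsL×1, Csl×1, cSL×1, cSl×1, csL×1, csl×1
ccSsLl×CcSsLl grid (8·8=64): CcSSLL=2 CcSSLl=4 CcSSll=2 CcSsLL=4 CcSsLl=8 CcSsll=4 CcssLL=2 CcssLl=4 Ccssll=2 ccSSLL=2 ccSSLl=4 ccSSll=2 ccSsLL=4 ccSsLl=8 ccSsll=4 ccssLL=2 ccssLl=4 ccssll=2
cc ss ll hits 2/64; gcd=2; 2÷2/64÷2 = 1/32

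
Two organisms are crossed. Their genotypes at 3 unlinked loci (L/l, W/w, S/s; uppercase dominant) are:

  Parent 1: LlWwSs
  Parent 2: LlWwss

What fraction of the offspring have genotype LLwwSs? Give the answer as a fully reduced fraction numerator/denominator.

LlWwSs gametes: LWS×1, LWs×1, LwS×1, Lws×1, lWS×1, lWs×1, lwS×1, lws×1
LlWwss gametes: LWs×2, Lws×2, lWs×2, lws×2
LlWwSs×LlWwss grid (8·8=64): LLWWSs=2 LLWWss=2 LLWwSs=4 LLWwss=4 LLwwSs=2 LLwwss=2 LlWWSs=4 LlWWss=4 LlWwSs=8 LlWwss=8 LlwwSs=4 Llwwss=4 llWWSs=2 llWWss=2 llWwSs=4 llWwss=4 llwwSs=2 llwwss=2
LLwwSs hits 2/64; gcd=2; 2÷2/64÷2 = 1/32

P(LLwwSs) = 1/32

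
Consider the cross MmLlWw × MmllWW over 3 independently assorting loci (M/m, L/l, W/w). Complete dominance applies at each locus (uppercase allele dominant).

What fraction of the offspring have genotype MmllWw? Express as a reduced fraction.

P(MmllWw) = 1/8

MmLlWw gametes: MLW×1, MLw×1, MlW×1, Mlw×1, mLW×1, mLw×1, mlW×1, mlw×1
MmllWW gametes: MlW×4, mlW×4
MmLlWw×MmllWW grid (8·8=64): MMLlWW=4 MMLlWw=4 MMllWW=4 MMllWw=4 MmLlWW=8 MmLlWw=8 MmllWW=8 MmllWw=8 mmLlWW=4 mmLlWw=4 mmllWW=4 mmllWw=4
MmllWw hits 8/64; gcd=8; 8÷8/64÷8 = 1/8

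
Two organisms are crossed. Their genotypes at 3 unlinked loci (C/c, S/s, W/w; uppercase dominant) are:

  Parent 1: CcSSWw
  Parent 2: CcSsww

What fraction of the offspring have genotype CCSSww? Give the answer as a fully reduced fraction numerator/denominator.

CcSSWw gametes: CSW×2, CSw×2, cSW×2, cSw×2
CcSsww gametes: CSw×2, Csw×2, cSw×2, csw×2
CcSSWw×CcSsww grid (8·8=64): CCSSWw=4 CCSSww=4 CCSsWw=4 CCSsww=4 CcSSWw=8 CcSSww=8 CcSsWw=8 CcSsww=8 ccSSWw=4 ccSSww=4 ccSsWw=4 ccSsww=4
CCSSww hits 4/64; gcd=4; 4÷4/64÷4 = 1/16

P(CCSSww) = 1/16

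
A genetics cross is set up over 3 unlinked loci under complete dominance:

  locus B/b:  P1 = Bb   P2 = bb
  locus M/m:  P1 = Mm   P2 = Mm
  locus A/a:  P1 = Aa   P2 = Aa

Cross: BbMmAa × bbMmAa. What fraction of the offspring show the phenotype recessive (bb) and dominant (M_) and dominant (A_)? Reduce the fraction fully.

P(bb M_ A_) = 9/32

BbMmAa gametes: BMA×1, BMa×1, BmA×1, Bma×1, bMA×1, bMa×1, bmA×1, bma×1
bbMmAa gametes: bMA×2, bMa×2, bmA×2, bma×2
BbMmAa×bbMmAa grid (8·8=64): BbMMAA=2 BbMMAa=4 BbMMaa=2 BbMmAA=4 BbMmAa=8 BbMmaa=4 BbmmAA=2 BbmmAa=4 Bbmmaa=2 bbMMAA=2 bbMMAa=4 bbMMaa=2 bbMmAA=4 bbMmAa=8 bbMmaa=4 bbmmAA=2 bbmmAa=4 bbmmaa=2
bb M_ A_ hits 18/64; gcd=2; 18÷2/64÷2 = 9/32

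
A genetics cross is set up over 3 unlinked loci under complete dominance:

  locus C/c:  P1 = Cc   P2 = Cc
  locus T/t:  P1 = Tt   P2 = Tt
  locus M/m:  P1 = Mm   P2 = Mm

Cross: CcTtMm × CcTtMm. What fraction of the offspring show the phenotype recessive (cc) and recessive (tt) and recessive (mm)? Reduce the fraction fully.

CcTtMm gametes: CTM×1, CTm×1, CtM×1, Ctm×1, cTM×1, cTm×1, ctM×1, ctm×1
CcTtMm gametes: CTM×1, CTm×1, CtM×1, Ctm×1, cTM×1, cTm×1, ctM×1, ctm×1
CcTtMm×CcTtMm grid (8·8=64): CCTTMM=1 CCTTMm=2 CCTTmm=1 CCTtMM=2 CCTtMm=4 CCTtmm=2 CCttMM=1 CCttMm=2 CCttmm=1 CcTTMM=2 CcTTMm=4 CcTTmm=2 CcTtMM=4 CcTtMm=8 CcTtmm=4 CcttMM=2 CcttMm=4 Ccttmm=2 ccTTMM=1 ccTTMm=2 ccTTmm=1 ccTtMM=2 ccTtMm=4 ccTtmm=2 ccttMM=1 ccttMm=2 ccttmm=1
cc tt mm hits 1/64; gcd=1; 1÷1/64÷1 = 1/64

P(cc tt mm) = 1/64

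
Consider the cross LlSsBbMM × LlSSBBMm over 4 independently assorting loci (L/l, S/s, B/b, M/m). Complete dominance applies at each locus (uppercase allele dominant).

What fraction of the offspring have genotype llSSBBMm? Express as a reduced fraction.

LlSsBbMM gametes: LSBM×2, LSbM×2, LsBM×2, LsbM×2, lSBM×2, lSbM×2, lsBM×2, lsbM×2
LlSSBBMm gametes: LSBM×4, LSBm×4, lSBM×4, lSBm×4
LlSsBbMM×LlSSBBMm grid (16·16=256): LLSSBBMM=8 LLSSBBMm=8 LLSSBbMM=8 LLSSBbMm=8 LLSsBBMM=8 LLSsBBMm=8 LLSsBbMM=8 LLSsBbMm=8 LlSSBBMM=16 LlSSBBMm=16 LlSSBbMM=16 LlSSBbMm=16 LlSsBBMM=16 LlSsBBMm=16 LlSsBbMM=16 LlSsBbMm=16 llSSBBMM=8 llSSBBMm=8 llSSBbMM=8 llSSBbMm=8 llSsBBMM=8 llSsBBMm=8 llSsBbMM=8 llSsBbMm=8
llSSBBMm hits 8/256; gcd=8; 8÷8/256÷8 = 1/32

P(llSSBBMm) = 1/32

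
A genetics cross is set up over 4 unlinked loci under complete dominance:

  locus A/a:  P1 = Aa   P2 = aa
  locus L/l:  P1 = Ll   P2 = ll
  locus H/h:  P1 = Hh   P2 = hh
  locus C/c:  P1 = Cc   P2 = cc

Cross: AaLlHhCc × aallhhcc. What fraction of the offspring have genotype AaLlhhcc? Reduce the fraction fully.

P(AaLlhhcc) = 1/16

AaLlHhCc gametes: ALHC×1, ALHc×1, ALhC×1, ALhc×1, AlHC×1, AlHc×1, AlhC×1, Alhc×1, aLHC×1, aLHc×1, aLhC×1, aLhc×1, alHC×1, alHc×1, alhC×1, alhc×1
aallhhcc gametes: alhc×16
AaLlHhCc×aallhhcc grid (16·16=256): AaLlHhCc=16 AaLlHhcc=16 AaLlhhCc=16 AaLlhhcc=16 AallHhCc=16 AallHhcc=16 AallhhCc=16 Aallhhcc=16 aaLlHhCc=16 aaLlHhcc=16 aaLlhhCc=16 aaLlhhcc=16 aallHhCc=16 aallHhcc=16 aallhhCc=16 aallhhcc=16
AaLlhhcc hits 16/256; gcd=16; 16÷16/256÷16 = 1/16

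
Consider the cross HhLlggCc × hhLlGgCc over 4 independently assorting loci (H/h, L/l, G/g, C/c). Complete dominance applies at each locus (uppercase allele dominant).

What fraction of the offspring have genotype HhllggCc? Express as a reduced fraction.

HhLlggCc gametes: HLgC×2, HLgc×2, HlgC×2, Hlgc×2, hLgC×2, hLgc×2, hlgC×2, hlgc×2
hhLlGgCc gametes: hLGC×2, hLGc×2, hLgC×2, hLgc×2, hlGC×2, hlGc×2, hlgC×2, hlgc×2
HhLlggCc×hhLlGgCc grid (16·16=256): HhLLGgCC=4 HhLLGgCc=8 HhLLGgcc=4 HhLLggCC=4 HhLLggCc=8 HhLLggcc=4 HhLlGgCC=8 HhLlGgCc=16 HhLlGgcc=8 HhLlggCC=8 HhLlggCc=16 HhLlggcc=8 HhllGgCC=4 HhllGgCc=8 HhllGgcc=4 HhllggCC=4 HhllggCc=8 Hhllggcc=4 hhLLGgCC=4 hhLLGgCc=8 hhLLGgcc=4 hhLLggCC=4 hhLLggCc=8 hhLLggcc=4 hhLlGgCC=8 hhLlGgCc=16 hhLlGgcc=8 hhLlggCC=8 hhLlggCc=16 hhLlggcc=8 hhllGgCC=4 hhllGgCc=8 hhllGgcc=4 hhllggCC=4 hhllggCc=8 hhllggcc=4
HhllggCc hits 8/256; gcd=8; 8÷8/256÷8 = 1/32

P(HhllggCc) = 1/32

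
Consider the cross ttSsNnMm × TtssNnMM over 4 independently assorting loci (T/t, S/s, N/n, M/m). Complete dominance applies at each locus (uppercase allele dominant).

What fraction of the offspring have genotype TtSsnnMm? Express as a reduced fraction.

P(TtSsnnMm) = 1/32

ttSsNnMm gametes: tSNM×2, tSNm×2, tSnM×2, tSnm×2, tsNM×2, tsNm×2, tsnM×2, tsnm×2
TtssNnMM gametes: TsNM×4, TsnM×4, tsNM×4, tsnM×4
ttSsNnMm×TtssNnMM grid (16·16=256): TtSsNNMM=8 TtSsNNMm=8 TtSsNnMM=16 TtSsNnMm=16 TtSsnnMM=8 TtSsnnMm=8 TtssNNMM=8 TtssNNMm=8 TtssNnMM=16 TtssNnMm=16 TtssnnMM=8 TtssnnMm=8 ttSsNNMM=8 ttSsNNMm=8 ttSsNnMM=16 ttSsNnMm=16 ttSsnnMM=8 ttSsnnMm=8 ttssNNMM=8 ttssNNMm=8 ttssNnMM=16 ttssNnMm=16 ttssnnMM=8 ttssnnMm=8
TtSsnnMm hits 8/256; gcd=8; 8÷8/256÷8 = 1/32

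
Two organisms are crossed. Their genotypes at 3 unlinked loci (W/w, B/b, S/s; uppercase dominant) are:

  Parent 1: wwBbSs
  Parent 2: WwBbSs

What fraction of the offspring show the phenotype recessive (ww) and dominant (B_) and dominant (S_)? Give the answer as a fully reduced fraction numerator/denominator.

P(ww B_ S_) = 9/32

wwBbSs gametes: wBS×2, wBs×2, wbS×2, wbs×2
WwBbSs gametes: WBS×1, WBs×1, WbS×1, Wbs×1, wBS×1, wBs×1, wbS×1, wbs×1
wwBbSs×WwBbSs grid (8·8=64): WwBBSS=2 WwBBSs=4 WwBBss=2 WwBbSS=4 WwBbSs=8 WwBbss=4 WwbbSS=2 WwbbSs=4 Wwbbss=2 wwBBSS=2 wwBBSs=4 wwBBss=2 wwBbSS=4 wwBbSs=8 wwBbss=4 wwbbSS=2 wwbbSs=4 wwbbss=2
ww B_ S_ hits 18/64; gcd=2; 18÷2/64÷2 = 9/32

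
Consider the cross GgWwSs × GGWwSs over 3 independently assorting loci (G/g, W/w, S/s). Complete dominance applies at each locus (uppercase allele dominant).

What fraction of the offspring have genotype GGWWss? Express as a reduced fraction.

GgWwSs gametes: GWS×1, GWs×1, GwS×1, Gws×1, gWS×1, gWs×1, gwS×1, gws×1
GGWwSs gametes: GWS×2, GWs×2, GwS×2, Gws×2
GgWwSs×GGWwSs grid (8·8=64): GGWWSS=2 GGWWSs=4 GGWWss=2 GGWwSS=4 GGWwSs=8 GGWwss=4 GGwwSS=2 GGwwSs=4 GGwwss=2 GgWWSS=2 GgWWSs=4 GgWWss=2 GgWwSS=4 GgWwSs=8 GgWwss=4 GgwwSS=2 GgwwSs=4 Ggwwss=2
GGWWss hits 2/64; gcd=2; 2÷2/64÷2 = 1/32

P(GGWWss) = 1/32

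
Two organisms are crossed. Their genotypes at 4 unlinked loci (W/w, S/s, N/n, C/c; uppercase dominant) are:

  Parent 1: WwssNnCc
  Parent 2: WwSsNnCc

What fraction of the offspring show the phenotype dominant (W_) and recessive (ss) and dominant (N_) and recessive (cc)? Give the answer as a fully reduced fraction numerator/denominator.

P(W_ ss N_ cc) = 9/128

WwssNnCc gametes: WsNC×2, WsNc×2, WsnC×2, Wsnc×2, wsNC×2, wsNc×2, wsnC×2, wsnc×2
WwSsNnCc gametes: WSNC×1, WSNc×1, WSnC×1, WSnc×1, WsNC×1, WsNc×1, WsnC×1, Wsnc×1, wSNC×1, wSNc×1, wSnC×1, wSnc×1, wsNC×1, wsNc×1, wsnC×1, wsnc×1
WwssNnCc×WwSsNnCc grid (16·16=256): WWSsNNCC=2 WWSsNNCc=4 WWSsNNcc=2 WWSsNnCC=4 WWSsNnCc=8 WWSsNncc=4 WWSsnnCC=2 WWSsnnCc=4 WWSsnncc=2 WWssNNCC=2 WWssNNCc=4 WWssNNcc=2 WWssNnCC=4 WWssNnCc=8 WWssNncc=4 WWssnnCC=2 WWssnnCc=4 WWssnncc=2 WwSsNNCC=4 WwSsNNCc=8 WwSsNNcc=4 WwSsNnCC=8 WwSsNnCc=16 WwSsNncc=8 WwSsnnCC=4 WwSsnnCc=8 WwSsnncc=4 WwssNNCC=4 WwssNNCc=8 WwssNNcc=4 WwssNnCC=8 WwssNnCc=16 WwssNncc=8 WwssnnCC=4 WwssnnCc=8 Wwssnncc=4 wwSsNNCC=2 wwSsNNCc=4 wwSsNNcc=2 wwSsNnCC=4 wwSsNnCc=8 wwSsNncc=4 wwSsnnCC=2 wwSsnnCc=4 wwSsnncc=2 wwssNNCC=2 wwssNNCc=4 wwssNNcc=2 wwssNnCC=4 wwssNnCc=8 wwssNncc=4 wwssnnCC=2 wwssnnCc=4 wwssnncc=2
W_ ss N_ cc hits 18/256; gcd=2; 18÷2/256÷2 = 9/128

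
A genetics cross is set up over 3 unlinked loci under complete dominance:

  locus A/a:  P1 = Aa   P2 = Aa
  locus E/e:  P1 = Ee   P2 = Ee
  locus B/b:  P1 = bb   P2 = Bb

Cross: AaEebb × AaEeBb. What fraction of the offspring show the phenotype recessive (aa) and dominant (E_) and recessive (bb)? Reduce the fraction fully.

P(aa E_ bb) = 3/32

AaEebb gametes: AEb×2, Aeb×2, aEb×2, aeb×2
AaEeBb gametes: AEB×1, AEb×1, AeB×1, Aeb×1, aEB×1, aEb×1, aeB×1, aeb×1
AaEebb×AaEeBb grid (8·8=64): AAEEBb=2 AAEEbb=2 AAEeBb=4 AAEebb=4 AAeeBb=2 AAeebb=2 AaEEBb=4 AaEEbb=4 AaEeBb=8 AaEebb=8 AaeeBb=4 Aaeebb=4 aaEEBb=2 aaEEbb=2 aaEeBb=4 aaEebb=4 aaeeBb=2 aaeebb=2
aa E_ bb hits 6/64; gcd=2; 6÷2/64÷2 = 3/32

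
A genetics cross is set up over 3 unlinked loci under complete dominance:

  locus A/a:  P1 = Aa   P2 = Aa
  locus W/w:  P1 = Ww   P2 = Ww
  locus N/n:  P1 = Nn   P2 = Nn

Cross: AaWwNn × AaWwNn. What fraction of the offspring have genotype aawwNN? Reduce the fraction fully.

AaWwNn gametes: AWN×1, AWn×1, AwN×1, Awn×1, aWN×1, aWn×1, awN×1, awn×1
AaWwNn gametes: AWN×1, AWn×1, AwN×1, Awn×1, aWN×1, aWn×1, awN×1, awn×1
AaWwNn×AaWwNn grid (8·8=64): AAWWNN=1 AAWWNn=2 AAWWnn=1 AAWwNN=2 AAWwNn=4 AAWwnn=2 AAwwNN=1 AAwwNn=2 AAwwnn=1 AaWWNN=2 AaWWNn=4 AaWWnn=2 AaWwNN=4 AaWwNn=8 AaWwnn=4 AawwNN=2 AawwNn=4 Aawwnn=2 aaWWNN=1 aaWWNn=2 aaWWnn=1 aaWwNN=2 aaWwNn=4 aaWwnn=2 aawwNN=1 aawwNn=2 aawwnn=1
aawwNN hits 1/64; gcd=1; 1÷1/64÷1 = 1/64

P(aawwNN) = 1/64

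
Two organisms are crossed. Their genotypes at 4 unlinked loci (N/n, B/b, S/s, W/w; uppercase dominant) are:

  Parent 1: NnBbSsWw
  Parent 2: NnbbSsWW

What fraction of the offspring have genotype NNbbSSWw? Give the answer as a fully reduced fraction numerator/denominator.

NnBbSsWw gametes: NBSW×1, NBSw×1, NBsW×1, NBsw×1, NbSW×1, NbSw×1, NbsW×1, Nbsw×1, nBSW×1, nBSw×1, nBsW×1, nBsw×1, nbSW×1, nbSw×1, nbsW×1, nbsw×1
NnbbSsWW gametes: NbSW×4, NbsW×4, nbSW×4, nbsW×4
NnBbSsWw×NnbbSsWW grid (16·16=256): NNBbSSWW=4 NNBbSSWw=4 NNBbSsWW=8 NNBbSsWw=8 NNBbssWW=4 NNBbssWw=4 NNbbSSWW=4 NNbbSSWw=4 NNbbSsWW=8 NNbbSsWw=8 NNbbssWW=4 NNbbssWw=4 NnBbSSWW=8 NnBbSSWw=8 NnBbSsWW=16 NnBbSsWw=16 NnBbssWW=8 NnBbssWw=8 NnbbSSWW=8 NnbbSSWw=8 NnbbSsWW=16 NnbbSsWw=16 NnbbssWW=8 NnbbssWw=8 nnBbSSWW=4 nnBbSSWw=4 nnBbSsWW=8 nnBbSsWw=8 nnBbssWW=4 nnBbssWw=4 nnbbSSWW=4 nnbbSSWw=4 nnbbSsWW=8 nnbbSsWw=8 nnbbssWW=4 nnbbssWw=4
NNbbSSWw hits 4/256; gcd=4; 4÷4/256÷4 = 1/64

P(NNbbSSWw) = 1/64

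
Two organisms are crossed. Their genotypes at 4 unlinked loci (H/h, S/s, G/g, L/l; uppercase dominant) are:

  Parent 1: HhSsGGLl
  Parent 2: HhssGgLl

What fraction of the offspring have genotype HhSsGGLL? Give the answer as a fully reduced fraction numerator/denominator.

HhSsGGLl gametes: HSGL×2, HSGl×2, HsGL×2, HsGl×2, hSGL×2, hSGl×2, hsGL×2, hsGl×2
HhssGgLl gametes: HsGL×2, HsGl×2, HsgL×2, Hsgl×2, hsGL×2, hsGl×2, hsgL×2, hsgl×2
HhSsGGLl×HhssGgLl grid (16·16=256): HHSsGGLL=4 HHSsGGLl=8 HHSsGGll=4 HHSsGgLL=4 HHSsGgLl=8 HHSsGgll=4 HHssGGLL=4 HHssGGLl=8 HHssGGll=4 HHssGgLL=4 HHssGgLl=8 HHssGgll=4 HhSsGGLL=8 HhSsGGLl=16 HhSsGGll=8 HhSsGgLL=8 HhSsGgLl=16 HhSsGgll=8 HhssGGLL=8 HhssGGLl=16 HhssGGll=8 HhssGgLL=8 HhssGgLl=16 HhssGgll=8 hhSsGGLL=4 hhSsGGLl=8 hhSsGGll=4 hhSsGgLL=4 hhSsGgLl=8 hhSsGgll=4 hhssGGLL=4 hhssGGLl=8 hhssGGll=4 hhssGgLL=4 hhssGgLl=8 hhssGgll=4
HhSsGGLL hits 8/256; gcd=8; 8÷8/256÷8 = 1/32

P(HhSsGGLL) = 1/32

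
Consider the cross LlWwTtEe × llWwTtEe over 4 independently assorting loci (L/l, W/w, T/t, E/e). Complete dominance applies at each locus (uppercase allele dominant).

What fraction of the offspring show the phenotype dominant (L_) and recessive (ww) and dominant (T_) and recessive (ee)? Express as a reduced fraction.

LlWwTtEe gametes: LWTE×1, LWTe×1, LWtE×1, LWte×1, LwTE×1, LwTe×1, LwtE×1, Lwte×1, lWTE×1, lWTe×1, lWtE×1, lWte×1, lwTE×1, lwTe×1, lwtE×1, lwte×1
llWwTtEe gametes: lWTE×2, lWTe×2, lWtE×2, lWte×2, lwTE×2, lwTe×2, lwtE×2, lwte×2
LlWwTtEe×llWwTtEe grid (16·16=256): LlWWTTEE=2 LlWWTTEe=4 LlWWTTee=2 LlWWTtEE=4 LlWWTtEe=8 LlWWTtee=4 LlWWttEE=2 LlWWttEe=4 LlWWttee=2 LlWwTTEE=4 LlWwTTEe=8 LlWwTTee=4 LlWwTtEE=8 LlWwTtEe=16 LlWwTtee=8 LlWwttEE=4 LlWwttEe=8 LlWwttee=4 LlwwTTEE=2 LlwwTTEe=4 LlwwTTee=2 LlwwTtEE=4 LlwwTtEe=8 LlwwTtee=4 LlwwttEE=2 LlwwttEe=4 Llwwttee=2 llWWTTEE=2 llWWTTEe=4 llWWTTee=2 llWWTtEE=4 llWWTtEe=8 llWWTtee=4 llWWttEE=2 llWWttEe=4 llWWttee=2 llWwTTEE=4 llWwTTEe=8 llWwTTee=4 llWwTtEE=8 llWwTtEe=16 llWwTtee=8 llWwttEE=4 llWwttEe=8 llWwttee=4 llwwTTEE=2 llwwTTEe=4 llwwTTee=2 llwwTtEE=4 llwwTtEe=8 llwwTtee=4 llwwttEE=2 llwwttEe=4 llwwttee=2
L_ ww T_ ee hits 6/256; gcd=2; 6÷2/256÷2 = 3/128

P(L_ ww T_ ee) = 3/128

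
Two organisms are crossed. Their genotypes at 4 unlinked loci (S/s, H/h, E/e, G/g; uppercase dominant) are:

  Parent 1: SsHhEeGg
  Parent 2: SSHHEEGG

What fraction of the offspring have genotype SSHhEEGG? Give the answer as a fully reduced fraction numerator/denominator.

P(SSHhEEGG) = 1/16

SsHhEeGg gametes: SHEG×1, SHEg×1, SHeG×1, SHeg×1, ShEG×1, ShEg×1, SheG×1, Sheg×1, sHEG×1, sHEg×1, sHeG×1, sHeg×1, shEG×1, shEg×1, sheG×1, sheg×1
SSHHEEGG gametes: SHEG×16
SsHhEeGg×SSHHEEGG grid (16·16=256): SSHHEEGG=16 SSHHEEGg=16 SSHHEeGG=16 SSHHEeGg=16 SSHhEEGG=16 SSHhEEGg=16 SSHhEeGG=16 SSHhEeGg=16 SsHHEEGG=16 SsHHEEGg=16 SsHHEeGG=16 SsHHEeGg=16 SsHhEEGG=16 SsHhEEGg=16 SsHhEeGG=16 SsHhEeGg=16
SSHhEEGG hits 16/256; gcd=16; 16÷16/256÷16 = 1/16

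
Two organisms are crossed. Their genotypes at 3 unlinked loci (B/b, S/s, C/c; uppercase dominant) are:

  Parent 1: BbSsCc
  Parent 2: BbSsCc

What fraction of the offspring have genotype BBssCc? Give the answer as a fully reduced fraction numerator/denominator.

P(BBssCc) = 1/32

BbSsCc gametes: BSC×1, BSc×1, BsC×1, Bsc×1, bSC×1, bSc×1, bsC×1, bsc×1
BbSsCc gametes: BSC×1, BSc×1, BsC×1, Bsc×1, bSC×1, bSc×1, bsC×1, bsc×1
BbSsCc×BbSsCc grid (8·8=64): BBSSCC=1 BBSSCc=2 BBSScc=1 BBSsCC=2 BBSsCc=4 BBSscc=2 BBssCC=1 BBssCc=2 BBsscc=1 BbSSCC=2 BbSSCc=4 BbSScc=2 BbSsCC=4 BbSsCc=8 BbSscc=4 BbssCC=2 BbssCc=4 Bbsscc=2 bbSSCC=1 bbSSCc=2 bbSScc=1 bbSsCC=2 bbSsCc=4 bbSscc=2 bbssCC=1 bbssCc=2 bbsscc=1
BBssCc hits 2/64; gcd=2; 2÷2/64÷2 = 1/32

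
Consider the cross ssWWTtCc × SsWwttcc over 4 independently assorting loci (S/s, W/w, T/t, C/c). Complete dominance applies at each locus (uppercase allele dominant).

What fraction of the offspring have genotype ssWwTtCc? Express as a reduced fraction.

ssWWTtCc gametes: sWTC×4, sWTc×4, sWtC×4, sWtc×4
SsWwttcc gametes: SWtc×4, Swtc×4, sWtc×4, swtc×4
ssWWTtCc×SsWwttcc grid (16·16=256): SsWWTtCc=16 SsWWTtcc=16 SsWWttCc=16 SsWWttcc=16 SsWwTtCc=16 SsWwTtcc=16 SsWwttCc=16 SsWwttcc=16 ssWWTtCc=16 ssWWTtcc=16 ssWWttCc=16 ssWWttcc=16 ssWwTtCc=16 ssWwTtcc=16 ssWwttCc=16 ssWwttcc=16
ssWwTtCc hits 16/256; gcd=16; 16÷16/256÷16 = 1/16

P(ssWwTtCc) = 1/16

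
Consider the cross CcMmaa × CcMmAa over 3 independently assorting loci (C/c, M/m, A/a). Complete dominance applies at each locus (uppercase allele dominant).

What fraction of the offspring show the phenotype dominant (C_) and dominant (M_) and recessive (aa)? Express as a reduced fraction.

CcMmaa gametes: CMa×2, Cma×2, cMa×2, cma×2
CcMmAa gametes: CMA×1, CMa×1, CmA×1, Cma×1, cMA×1, cMa×1, cmA×1, cma×1
CcMmaa×CcMmAa grid (8·8=64): CCMMAa=2 CCMMaa=2 CCMmAa=4 CCMmaa=4 CCmmAa=2 CCmmaa=2 CcMMAa=4 CcMMaa=4 CcMmAa=8 CcMmaa=8 CcmmAa=4 Ccmmaa=4 ccMMAa=2 ccMMaa=2 ccMmAa=4 ccMmaa=4 ccmmAa=2 ccmmaa=2
C_ M_ aa hits 18/64; gcd=2; 18÷2/64÷2 = 9/32

P(C_ M_ aa) = 9/32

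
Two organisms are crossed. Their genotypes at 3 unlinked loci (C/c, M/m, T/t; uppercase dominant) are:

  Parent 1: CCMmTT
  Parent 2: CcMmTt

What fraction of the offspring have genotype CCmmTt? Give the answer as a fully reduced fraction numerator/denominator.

CCMmTT gametes: CMT×4, CmT×4
CcMmTt gametes: CMT×1, CMt×1, CmT×1, Cmt×1, cMT×1, cMt×1, cmT×1, cmt×1
CCMmTT×CcMmTt grid (8·8=64): CCMMTT=4 CCMMTt=4 CCMmTT=8 CCMmTt=8 CCmmTT=4 CCmmTt=4 CcMMTT=4 CcMMTt=4 CcMmTT=8 CcMmTt=8 CcmmTT=4 CcmmTt=4
CCmmTt hits 4/64; gcd=4; 4÷4/64÷4 = 1/16

P(CCmmTt) = 1/16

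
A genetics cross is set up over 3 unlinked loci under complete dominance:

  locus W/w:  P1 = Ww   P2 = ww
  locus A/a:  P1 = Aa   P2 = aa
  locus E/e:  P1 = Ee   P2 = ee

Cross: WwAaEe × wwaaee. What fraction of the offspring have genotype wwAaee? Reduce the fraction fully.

P(wwAaee) = 1/8

WwAaEe gametes: WAE×1, WAe×1, WaE×1, Wae×1, wAE×1, wAe×1, waE×1, wae×1
wwaaee gametes: wae×8
WwAaEe×wwaaee grid (8·8=64): WwAaEe=8 WwAaee=8 WwaaEe=8 Wwaaee=8 wwAaEe=8 wwAaee=8 wwaaEe=8 wwaaee=8
wwAaee hits 8/64; gcd=8; 8÷8/64÷8 = 1/8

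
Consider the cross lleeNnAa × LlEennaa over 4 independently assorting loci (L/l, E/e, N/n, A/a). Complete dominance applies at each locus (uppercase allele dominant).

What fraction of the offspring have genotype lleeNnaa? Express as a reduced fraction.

P(lleeNnaa) = 1/16

lleeNnAa gametes: leNA×4, leNa×4, lenA×4, lena×4
LlEennaa gametes: LEna×4, Lena×4, lEna×4, lena×4
lleeNnAa×LlEennaa grid (16·16=256): LlEeNnAa=16 LlEeNnaa=16 LlEennAa=16 LlEennaa=16 LleeNnAa=16 LleeNnaa=16 LleennAa=16 Lleennaa=16 llEeNnAa=16 llEeNnaa=16 llEennAa=16 llEennaa=16 lleeNnAa=16 lleeNnaa=16 lleennAa=16 lleennaa=16
lleeNnaa hits 16/256; gcd=16; 16÷16/256÷16 = 1/16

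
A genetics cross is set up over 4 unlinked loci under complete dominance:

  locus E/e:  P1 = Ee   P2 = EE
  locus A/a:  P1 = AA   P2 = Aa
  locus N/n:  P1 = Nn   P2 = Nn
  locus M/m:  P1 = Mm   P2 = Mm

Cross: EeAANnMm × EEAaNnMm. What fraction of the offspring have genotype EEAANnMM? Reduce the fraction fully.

EeAANnMm gametes: EANM×2, EANm×2, EAnM×2, EAnm×2, eANM×2, eANm×2, eAnM×2, eAnm×2
EEAaNnMm gametes: EANM×2, EANm×2, EAnM×2, EAnm×2, EaNM×2, EaNm×2, EanM×2, Eanm×2
EeAANnMm×EEAaNnMm grid (16·16=256): EEAANNMM=4 EEAANNMm=8 EEAANNmm=4 EEAANnMM=8 EEAANnMm=16 EEAANnmm=8 EEAAnnMM=4 EEAAnnMm=8 EEAAnnmm=4 EEAaNNMM=4 EEAaNNMm=8 EEAaNNmm=4 EEAaNnMM=8 EEAaNnMm=16 EEAaNnmm=8 EEAannMM=4 EEAannMm=8 EEAannmm=4 EeAANNMM=4 EeAANNMm=8 EeAANNmm=4 EeAANnMM=8 EeAANnMm=16 EeAANnmm=8 EeAAnnMM=4 EeAAnnMm=8 EeAAnnmm=4 EeAaNNMM=4 EeAaNNMm=8 EeAaNNmm=4 EeAaNnMM=8 EeAaNnMm=16 EeAaNnmm=8 EeAannMM=4 EeAannMm=8 EeAannmm=4
EEAANnMM hits 8/256; gcd=8; 8÷8/256÷8 = 1/32

P(EEAANnMM) = 1/32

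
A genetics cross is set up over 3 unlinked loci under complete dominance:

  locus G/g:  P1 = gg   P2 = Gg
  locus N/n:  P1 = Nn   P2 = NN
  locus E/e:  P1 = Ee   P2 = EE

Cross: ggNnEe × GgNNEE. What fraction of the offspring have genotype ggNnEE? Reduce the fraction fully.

P(ggNnEE) = 1/8

ggNnEe gametes: gNE×2, gNe×2, gnE×2, gne×2
GgNNEE gametes: GNE×4, gNE×4
ggNnEe×GgNNEE grid (8·8=64): GgNNEE=8 GgNNEe=8 GgNnEE=8 GgNnEe=8 ggNNEE=8 ggNNEe=8 ggNnEE=8 ggNnEe=8
ggNnEE hits 8/64; gcd=8; 8÷8/64÷8 = 1/8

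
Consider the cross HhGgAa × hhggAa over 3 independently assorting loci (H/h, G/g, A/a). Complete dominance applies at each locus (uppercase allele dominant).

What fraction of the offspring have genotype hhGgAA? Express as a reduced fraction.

HhGgAa gametes: HGA×1, HGa×1, HgA×1, Hga×1, hGA×1, hGa×1, hgA×1, hga×1
hhggAa gametes: hgA×4, hga×4
HhGgAa×hhggAa grid (8·8=64): HhGgAA=4 HhGgAa=8 HhGgaa=4 HhggAA=4 HhggAa=8 Hhggaa=4 hhGgAA=4 hhGgAa=8 hhGgaa=4 hhggAA=4 hhggAa=8 hhggaa=4
hhGgAA hits 4/64; gcd=4; 4÷4/64÷4 = 1/16

P(hhGgAA) = 1/16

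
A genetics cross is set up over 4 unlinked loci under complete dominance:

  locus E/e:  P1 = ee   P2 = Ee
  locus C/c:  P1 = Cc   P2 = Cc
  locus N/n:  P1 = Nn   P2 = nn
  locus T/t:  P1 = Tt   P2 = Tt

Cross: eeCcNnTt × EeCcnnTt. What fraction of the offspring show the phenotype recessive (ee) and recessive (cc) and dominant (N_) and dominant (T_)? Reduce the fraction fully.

eeCcNnTt gametes: eCNT×2, eCNt×2, eCnT×2, eCnt×2, ecNT×2, ecNt×2, ecnT×2, ecnt×2
EeCcnnTt gametes: ECnT×2, ECnt×2, EcnT×2, Ecnt×2, eCnT×2, eCnt×2, ecnT×2, ecnt×2
eeCcNnTt×EeCcnnTt grid (16·16=256): EeCCNnTT=4 EeCCNnTt=8 EeCCNntt=4 EeCCnnTT=4 EeCCnnTt=8 EeCCnntt=4 EeCcNnTT=8 EeCcNnTt=16 EeCcNntt=8 EeCcnnTT=8 EeCcnnTt=16 EeCcnntt=8 EeccNnTT=4 EeccNnTt=8 EeccNntt=4 EeccnnTT=4 EeccnnTt=8 Eeccnntt=4 eeCCNnTT=4 eeCCNnTt=8 eeCCNntt=4 eeCCnnTT=4 eeCCnnTt=8 eeCCnntt=4 eeCcNnTT=8 eeCcNnTt=16 eeCcNntt=8 eeCcnnTT=8 eeCcnnTt=16 eeCcnntt=8 eeccNnTT=4 eeccNnTt=8 eeccNntt=4 eeccnnTT=4 eeccnnTt=8 eeccnntt=4
ee cc N_ T_ hits 12/256; gcd=4; 12÷4/256÷4 = 3/64

P(ee cc N_ T_) = 3/64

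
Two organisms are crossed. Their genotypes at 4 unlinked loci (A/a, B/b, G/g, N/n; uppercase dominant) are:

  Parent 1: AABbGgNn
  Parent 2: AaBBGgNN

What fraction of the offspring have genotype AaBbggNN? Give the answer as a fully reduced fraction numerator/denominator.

P(AaBbggNN) = 1/32

AABbGgNn gametes: ABGN×2, ABGn×2, ABgN×2, ABgn×2, AbGN×2, AbGn×2, AbgN×2, Abgn×2
AaBBGgNN gametes: ABGN×4, ABgN×4, aBGN×4, aBgN×4
AABbGgNn×AaBBGgNN grid (16·16=256): AABBGGNN=8 AABBGGNn=8 AABBGgNN=16 AABBGgNn=16 AABBggNN=8 AABBggNn=8 AABbGGNN=8 AABbGGNn=8 AABbGgNN=16 AABbGgNn=16 AABbggNN=8 AABbggNn=8 AaBBGGNN=8 AaBBGGNn=8 AaBBGgNN=16 AaBBGgNn=16 AaBBggNN=8 AaBBggNn=8 AaBbGGNN=8 AaBbGGNn=8 AaBbGgNN=16 AaBbGgNn=16 AaBbggNN=8 AaBbggNn=8
AaBbggNN hits 8/256; gcd=8; 8÷8/256÷8 = 1/32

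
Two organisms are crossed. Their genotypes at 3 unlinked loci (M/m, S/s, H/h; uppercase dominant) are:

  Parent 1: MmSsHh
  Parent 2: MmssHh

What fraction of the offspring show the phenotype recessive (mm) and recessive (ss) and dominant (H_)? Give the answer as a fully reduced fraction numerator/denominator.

P(mm ss H_) = 3/32

MmSsHh gametes: MSH×1, MSh×1, MsH×1, Msh×1, mSH×1, mSh×1, msH×1, msh×1
MmssHh gametes: MsH×2, Msh×2, msH×2, msh×2
MmSsHh×MmssHh grid (8·8=64): MMSsHH=2 MMSsHh=4 MMSshh=2 MMssHH=2 MMssHh=4 MMsshh=2 MmSsHH=4 MmSsHh=8 MmSshh=4 MmssHH=4 MmssHh=8 Mmsshh=4 mmSsHH=2 mmSsHh=4 mmSshh=2 mmssHH=2 mmssHh=4 mmsshh=2
mm ss H_ hits 6/64; gcd=2; 6÷2/64÷2 = 3/32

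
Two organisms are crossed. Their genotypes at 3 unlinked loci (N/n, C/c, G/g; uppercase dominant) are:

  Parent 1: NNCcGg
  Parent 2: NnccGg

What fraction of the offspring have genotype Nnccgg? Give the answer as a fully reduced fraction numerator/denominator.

P(Nnccgg) = 1/16

NNCcGg gametes: NCG×2, NCg×2, NcG×2, Ncg×2
NnccGg gametes: NcG×2, Ncg×2, ncG×2, ncg×2
NNCcGg×NnccGg grid (8·8=64): NNCcGG=4 NNCcGg=8 NNCcgg=4 NNccGG=4 NNccGg=8 NNccgg=4 NnCcGG=4 NnCcGg=8 NnCcgg=4 NnccGG=4 NnccGg=8 Nnccgg=4
Nnccgg hits 4/64; gcd=4; 4÷4/64÷4 = 1/16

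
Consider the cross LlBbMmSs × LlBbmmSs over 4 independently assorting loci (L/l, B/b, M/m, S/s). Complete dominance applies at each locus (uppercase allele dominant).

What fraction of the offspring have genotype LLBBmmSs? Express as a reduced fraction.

LlBbMmSs gametes: LBMS×1, LBMs×1, LBmS×1, LBms×1, LbMS×1, LbMs×1, LbmS×1, Lbms×1, lBMS×1, lBMs×1, lBmS×1, lBms×1, lbMS×1, lbMs×1, lbmS×1, lbms×1
LlBbmmSs gametes: LBmS×2, LBms×2, LbmS×2, Lbms×2, lBmS×2, lBms×2, lbmS×2, lbms×2
LlBbMmSs×LlBbmmSs grid (16·16=256): LLBBMmSS=2 LLBBMmSs=4 LLBBMmss=2 LLBBmmSS=2 LLBBmmSs=4 LLBBmmss=2 LLBbMmSS=4 LLBbMmSs=8 LLBbMmss=4 LLBbmmSS=4 LLBbmmSs=8 LLBbmmss=4 LLbbMmSS=2 LLbbMmSs=4 LLbbMmss=2 LLbbmmSS=2 LLbbmmSs=4 LLbbmmss=2 LlBBMmSS=4 LlBBMmSs=8 LlBBMmss=4 LlBBmmSS=4 LlBBmmSs=8 LlBBmmss=4 LlBbMmSS=8 LlBbMmSs=16 LlBbMmss=8 LlBbmmSS=8 LlBbmmSs=16 LlBbmmss=8 LlbbMmSS=4 LlbbMmSs=8 LlbbMmss=4 LlbbmmSS=4 LlbbmmSs=8 Llbbmmss=4 llBBMmSS=2 llBBMmSs=4 llBBMmss=2 llBBmmSS=2 llBBmmSs=4 llBBmmss=2 llBbMmSS=4 llBbMmSs=8 llBbMmss=4 llBbmmSS=4 llBbmmSs=8 llBbmmss=4 llbbMmSS=2 llbbMmSs=4 llbbMmss=2 llbbmmSS=2 llbbmmSs=4 llbbmmss=2
LLBBmmSs hits 4/256; gcd=4; 4÷4/256÷4 = 1/64

P(LLBBmmSs) = 1/64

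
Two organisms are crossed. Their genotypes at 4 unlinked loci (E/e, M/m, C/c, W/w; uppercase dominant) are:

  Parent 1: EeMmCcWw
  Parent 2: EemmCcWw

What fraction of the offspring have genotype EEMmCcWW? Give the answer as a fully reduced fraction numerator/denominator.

EeMmCcWw gametes: EMCW×1, EMCw×1, EMcW×1, EMcw×1, EmCW×1, EmCw×1, EmcW×1, Emcw×1, eMCW×1, eMCw×1, eMcW×1, eMcw×1, emCW×1, emCw×1, emcW×1, emcw×1
EemmCcWw gametes: EmCW×2, EmCw×2, EmcW×2, Emcw×2, emCW×2, emCw×2, emcW×2, emcw×2
EeMmCcWw×EemmCcWw grid (16·16=256): EEMmCCWW=2 EEMmCCWw=4 EEMmCCww=2 EEMmCcWW=4 EEMmCcWw=8 EEMmCcww=4 EEMmccWW=2 EEMmccWw=4 EEMmccww=2 EEmmCCWW=2 EEmmCCWw=4 EEmmCCww=2 EEmmCcWW=4 EEmmCcWw=8 EEmmCcww=4 EEmmccWW=2 EEmmccWw=4 EEmmccww=2 EeMmCCWW=4 EeMmCCWw=8 EeMmCCww=4 EeMmCcWW=8 EeMmCcWw=16 EeMmCcww=8 EeMmccWW=4 EeMmccWw=8 EeMmccww=4 EemmCCWW=4 EemmCCWw=8 EemmCCww=4 EemmCcWW=8 EemmCcWw=16 EemmCcww=8 EemmccWW=4 EemmccWw=8 Eemmccww=4 eeMmCCWW=2 eeMmCCWw=4 eeMmCCww=2 eeMmCcWW=4 eeMmCcWw=8 eeMmCcww=4 eeMmccWW=2 eeMmccWw=4 eeMmccww=2 eemmCCWW=2 eemmCCWw=4 eemmCCww=2 eemmCcWW=4 eemmCcWw=8 eemmCcww=4 eemmccWW=2 eemmccWw=4 eemmccww=2
EEMmCcWW hits 4/256; gcd=4; 4÷4/256÷4 = 1/64

P(EEMmCcWW) = 1/64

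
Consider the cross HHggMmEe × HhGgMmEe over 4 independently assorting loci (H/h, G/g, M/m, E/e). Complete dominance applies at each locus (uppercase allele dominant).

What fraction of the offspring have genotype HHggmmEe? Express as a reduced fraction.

HHggMmEe gametes: HgME×4, HgMe×4, HgmE×4, Hgme×4
HhGgMmEe gametes: HGME×1, HGMe×1, HGmE×1, HGme×1, HgME×1, HgMe×1, HgmE×1, Hgme×1, hGME×1, hGMe×1, hGmE×1, hGme×1, hgME×1, hgMe×1, hgmE×1, hgme×1
HHggMmEe×HhGgMmEe grid (16·16=256): HHGgMMEE=4 HHGgMMEe=8 HHGgMMee=4 HHGgMmEE=8 HHGgMmEe=16 HHGgMmee=8 HHGgmmEE=4 HHGgmmEe=8 HHGgmmee=4 HHggMMEE=4 HHggMMEe=8 HHggMMee=4 HHggMmEE=8 HHggMmEe=16 HHggMmee=8 HHggmmEE=4 HHggmmEe=8 HHggmmee=4 HhGgMMEE=4 HhGgMMEe=8 HhGgMMee=4 HhGgMmEE=8 HhGgMmEe=16 HhGgMmee=8 HhGgmmEE=4 HhGgmmEe=8 HhGgmmee=4 HhggMMEE=4 HhggMMEe=8 HhggMMee=4 HhggMmEE=8 HhggMmEe=16 HhggMmee=8 HhggmmEE=4 HhggmmEe=8 Hhggmmee=4
HHggmmEe hits 8/256; gcd=8; 8÷8/256÷8 = 1/32

P(HHggmmEe) = 1/32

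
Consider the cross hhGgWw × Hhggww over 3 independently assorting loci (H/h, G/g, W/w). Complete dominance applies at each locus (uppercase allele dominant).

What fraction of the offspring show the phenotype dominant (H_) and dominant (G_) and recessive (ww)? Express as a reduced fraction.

hhGgWw gametes: hGW×2, hGw×2, hgW×2, hgw×2
Hhggww gametes: Hgw×4, hgw×4
hhGgWw×Hhggww grid (8·8=64): HhGgWw=8 HhGgww=8 HhggWw=8 Hhggww=8 hhGgWw=8 hhGgww=8 hhggWw=8 hhggww=8
H_ G_ ww hits 8/64; gcd=8; 8÷8/64÷8 = 1/8

P(H_ G_ ww) = 1/8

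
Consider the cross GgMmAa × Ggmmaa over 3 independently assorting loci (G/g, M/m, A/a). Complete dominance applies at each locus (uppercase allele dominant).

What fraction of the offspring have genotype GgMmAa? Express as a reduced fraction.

GgMmAa gametes: GMA×1, GMa×1, GmA×1, Gma×1, gMA×1, gMa×1, gmA×1, gma×1
Ggmmaa gametes: Gma×4, gma×4
GgMmAa×Ggmmaa grid (8·8=64): GGMmAa=4 GGMmaa=4 GGmmAa=4 GGmmaa=4 GgMmAa=8 GgMmaa=8 GgmmAa=8 Ggmmaa=8 ggMmAa=4 ggMmaa=4 ggmmAa=4 ggmmaa=4
GgMmAa hits 8/64; gcd=8; 8÷8/64÷8 = 1/8

P(GgMmAa) = 1/8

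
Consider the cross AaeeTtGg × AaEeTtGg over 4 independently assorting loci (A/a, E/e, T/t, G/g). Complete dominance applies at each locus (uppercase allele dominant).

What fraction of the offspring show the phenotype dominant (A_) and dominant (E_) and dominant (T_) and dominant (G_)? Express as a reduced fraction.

P(A_ E_ T_ G_) = 27/128

AaeeTtGg gametes: AeTG×2, AeTg×2, AetG×2, Aetg×2, aeTG×2, aeTg×2, aetG×2, aetg×2
AaEeTtGg gametes: AETG×1, AETg×1, AEtG×1, AEtg×1, AeTG×1, AeTg×1, AetG×1, Aetg×1, aETG×1, aETg×1, aEtG×1, aEtg×1, aeTG×1, aeTg×1, aetG×1, aetg×1
AaeeTtGg×AaEeTtGg grid (16·16=256): AAEeTTGG=2 AAEeTTGg=4 AAEeTTgg=2 AAEeTtGG=4 AAEeTtGg=8 AAEeTtgg=4 AAEettGG=2 AAEettGg=4 AAEettgg=2 AAeeTTGG=2 AAeeTTGg=4 AAeeTTgg=2 AAeeTtGG=4 AAeeTtGg=8 AAeeTtgg=4 AAeettGG=2 AAeettGg=4 AAeettgg=2 AaEeTTGG=4 AaEeTTGg=8 AaEeTTgg=4 AaEeTtGG=8 AaEeTtGg=16 AaEeTtgg=8 AaEettGG=4 AaEettGg=8 AaEettgg=4 AaeeTTGG=4 AaeeTTGg=8 AaeeTTgg=4 AaeeTtGG=8 AaeeTtGg=16 AaeeTtgg=8 AaeettGG=4 AaeettGg=8 Aaeettgg=4 aaEeTTGG=2 aaEeTTGg=4 aaEeTTgg=2 aaEeTtGG=4 aaEeTtGg=8 aaEeTtgg=4 aaEettGG=2 aaEettGg=4 aaEettgg=2 aaeeTTGG=2 aaeeTTGg=4 aaeeTTgg=2 aaeeTtGG=4 aaeeTtGg=8 aaeeTtgg=4 aaeettGG=2 aaeettGg=4 aaeettgg=2
A_ E_ T_ G_ hits 54/256; gcd=2; 54÷2/256÷2 = 27/128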